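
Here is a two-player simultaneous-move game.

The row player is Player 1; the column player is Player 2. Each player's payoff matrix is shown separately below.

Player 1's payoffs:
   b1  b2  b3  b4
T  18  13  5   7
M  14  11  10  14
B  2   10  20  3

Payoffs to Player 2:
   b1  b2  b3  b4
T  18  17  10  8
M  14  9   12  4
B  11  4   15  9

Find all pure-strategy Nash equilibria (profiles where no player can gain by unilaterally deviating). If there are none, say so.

The pure Nash equilibria are (T, b1); (B, b3).

Player 1 against b1: payoffs 18, 14, 2 → best response T.
Player 1 against b2: payoffs 13, 11, 10 → best response T.
Player 1 against b3: payoffs 5, 10, 20 → best response B.
Player 1 against b4: payoffs 7, 14, 3 → best response M.
Player 2 against T: payoffs 18, 17, 10, 8 → best response b1.
Player 2 against M: payoffs 14, 9, 12, 4 → best response b1.
Player 2 against B: payoffs 11, 4, 15, 9 → best response b3.
Mutual best responses: (T, b1); (B, b3).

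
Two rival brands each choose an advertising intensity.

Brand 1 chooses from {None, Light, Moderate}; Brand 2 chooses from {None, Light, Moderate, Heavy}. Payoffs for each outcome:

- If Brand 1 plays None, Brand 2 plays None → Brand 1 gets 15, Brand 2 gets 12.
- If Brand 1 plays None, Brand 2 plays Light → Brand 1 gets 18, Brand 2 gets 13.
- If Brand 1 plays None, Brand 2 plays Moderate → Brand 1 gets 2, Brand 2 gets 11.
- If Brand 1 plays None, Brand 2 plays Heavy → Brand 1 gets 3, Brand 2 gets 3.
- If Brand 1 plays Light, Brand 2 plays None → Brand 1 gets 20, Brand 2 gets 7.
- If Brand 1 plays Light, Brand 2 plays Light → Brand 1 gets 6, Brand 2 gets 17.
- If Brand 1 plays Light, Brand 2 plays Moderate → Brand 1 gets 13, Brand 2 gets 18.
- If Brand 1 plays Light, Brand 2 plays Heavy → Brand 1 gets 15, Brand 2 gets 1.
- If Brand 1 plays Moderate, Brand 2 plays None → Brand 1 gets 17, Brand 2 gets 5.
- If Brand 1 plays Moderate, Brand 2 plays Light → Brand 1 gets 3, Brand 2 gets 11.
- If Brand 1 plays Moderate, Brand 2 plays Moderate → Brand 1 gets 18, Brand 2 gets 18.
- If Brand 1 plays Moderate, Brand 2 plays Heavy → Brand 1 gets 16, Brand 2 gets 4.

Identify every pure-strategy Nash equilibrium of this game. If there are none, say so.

The pure Nash equilibria are (None, Light) and (Moderate, Moderate).

For each player, find the best response to each opponent profile; mutual best responses are the pure NE.
Brand 1 against None: payoffs 15, 20, 17 → best response Light.
Brand 1 against Light: payoffs 18, 6, 3 → best response None.
Brand 1 against Moderate: payoffs 2, 13, 18 → best response Moderate.
Brand 1 against Heavy: payoffs 3, 15, 16 → best response Moderate.
Brand 2 against None: payoffs 12, 13, 11, 3 → best response Light.
Brand 2 against Light: payoffs 7, 17, 18, 1 → best response Moderate.
Brand 2 against Moderate: payoffs 5, 11, 18, 4 → best response Moderate.
Mutual best responses: (None, Light); (Moderate, Moderate).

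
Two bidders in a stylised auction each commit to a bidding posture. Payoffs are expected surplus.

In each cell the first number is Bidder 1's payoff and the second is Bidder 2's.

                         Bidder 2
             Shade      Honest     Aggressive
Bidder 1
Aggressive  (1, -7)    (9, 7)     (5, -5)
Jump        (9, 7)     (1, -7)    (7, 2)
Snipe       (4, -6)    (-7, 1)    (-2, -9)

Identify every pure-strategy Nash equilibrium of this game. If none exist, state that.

(Aggressive, Shade): Bidder 1 can switch to Jump (1 → 9). Not NE.
(Aggressive, Honest): Bidder 1 gets 9, best alternative 1; Bidder 2 gets 7, best alternative -5. No profitable deviation — NE.
(Aggressive, Aggressive): Bidder 1 can switch to Jump (5 → 7). Not NE.
(Jump, Shade): Bidder 1 gets 9, best alternative 4; Bidder 2 gets 7, best alternative 2. No profitable deviation — NE.
(Jump, Honest): Bidder 1 can switch to Aggressive (1 → 9). Not NE.
(Jump, Aggressive): Bidder 2 can switch to Shade (2 → 7). Not NE.
(Snipe, Shade): Bidder 1 can switch to Jump (4 → 9). Not NE.
(Snipe, Honest): Bidder 1 can switch to Aggressive (-7 → 9). Not NE.
(Snipe, Aggressive): Bidder 1 can switch to Aggressive (-2 → 5). Not NE.

(Aggressive, Honest), (Jump, Shade)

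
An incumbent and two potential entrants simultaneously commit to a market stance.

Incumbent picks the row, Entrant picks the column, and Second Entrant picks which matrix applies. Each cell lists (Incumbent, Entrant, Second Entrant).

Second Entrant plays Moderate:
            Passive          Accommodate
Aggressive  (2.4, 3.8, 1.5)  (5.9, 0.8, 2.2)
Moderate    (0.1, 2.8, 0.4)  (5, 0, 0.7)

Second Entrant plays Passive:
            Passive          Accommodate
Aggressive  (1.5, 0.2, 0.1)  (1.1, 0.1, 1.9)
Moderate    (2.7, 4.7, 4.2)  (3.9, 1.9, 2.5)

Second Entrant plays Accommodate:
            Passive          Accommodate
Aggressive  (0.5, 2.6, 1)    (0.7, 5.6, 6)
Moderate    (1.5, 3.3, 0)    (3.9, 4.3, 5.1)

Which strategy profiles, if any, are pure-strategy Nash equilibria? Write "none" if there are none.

Incumbent against (Passive, Moderate): payoffs 2.4, 0.1 → best response Aggressive.
Incumbent against (Passive, Passive): payoffs 1.5, 2.7 → best response Moderate.
Incumbent against (Passive, Accommodate): payoffs 0.5, 1.5 → best response Moderate.
Incumbent against (Accommodate, Moderate): payoffs 5.9, 5 → best response Aggressive.
Incumbent against (Accommodate, Passive): payoffs 1.1, 3.9 → best response Moderate.
Incumbent against (Accommodate, Accommodate): payoffs 0.7, 3.9 → best response Moderate.
Entrant against (Aggressive, Moderate): payoffs 3.8, 0.8 → best response Passive.
Entrant against (Aggressive, Passive): payoffs 0.2, 0.1 → best response Passive.
Entrant against (Aggressive, Accommodate): payoffs 2.6, 5.6 → best response Accommodate.
Entrant against (Moderate, Moderate): payoffs 2.8, 0 → best response Passive.
Entrant against (Moderate, Passive): payoffs 4.7, 1.9 → best response Passive.
Entrant against (Moderate, Accommodate): payoffs 3.3, 4.3 → best response Accommodate.
Second Entrant against (Aggressive, Passive): payoffs 1.5, 0.1, 1 → best response Moderate.
Second Entrant against (Aggressive, Accommodate): payoffs 2.2, 1.9, 6 → best response Accommodate.
Second Entrant against (Moderate, Passive): payoffs 0.4, 4.2, 0 → best response Passive.
Second Entrant against (Moderate, Accommodate): payoffs 0.7, 2.5, 5.1 → best response Accommodate.
Mutual best responses: (Aggressive, Passive, Moderate); (Moderate, Passive, Passive); (Moderate, Accommodate, Accommodate).

The pure Nash equilibria are (Aggressive, Passive, Moderate) and (Moderate, Passive, Passive) and (Moderate, Accommodate, Accommodate).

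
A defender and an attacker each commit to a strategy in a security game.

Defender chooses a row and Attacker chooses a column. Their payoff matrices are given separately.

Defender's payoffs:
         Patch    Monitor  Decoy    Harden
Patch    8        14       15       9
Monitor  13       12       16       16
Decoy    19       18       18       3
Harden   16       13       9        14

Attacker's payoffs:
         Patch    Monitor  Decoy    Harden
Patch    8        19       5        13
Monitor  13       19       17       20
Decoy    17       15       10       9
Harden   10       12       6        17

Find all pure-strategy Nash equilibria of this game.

Defender against Patch: payoffs 8, 13, 19, 16 → best response Decoy.
Defender against Monitor: payoffs 14, 12, 18, 13 → best response Decoy.
Defender against Decoy: payoffs 15, 16, 18, 9 → best response Decoy.
Defender against Harden: payoffs 9, 16, 3, 14 → best response Monitor.
Attacker against Patch: payoffs 8, 19, 5, 13 → best response Monitor.
Attacker against Monitor: payoffs 13, 19, 17, 20 → best response Harden.
Attacker against Decoy: payoffs 17, 15, 10, 9 → best response Patch.
Attacker against Harden: payoffs 10, 12, 6, 17 → best response Harden.
Mutual best responses: (Monitor, Harden); (Decoy, Patch).

Pure-strategy Nash equilibria: (Monitor, Harden), (Decoy, Patch)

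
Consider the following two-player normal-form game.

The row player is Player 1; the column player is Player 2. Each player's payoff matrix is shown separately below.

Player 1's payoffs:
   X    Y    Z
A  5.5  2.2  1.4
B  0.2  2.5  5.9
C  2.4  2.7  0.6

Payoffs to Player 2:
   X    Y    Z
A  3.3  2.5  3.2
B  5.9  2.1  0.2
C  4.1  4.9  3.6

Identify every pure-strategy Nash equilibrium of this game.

(A, X): Player 1 gets 5.5, best alternative 2.4; Player 2 gets 3.3, best alternative 3.2. No profitable deviation — NE.
(A, Y): Player 1 can switch to B (2.2 → 2.5). Not NE.
(A, Z): Player 1 can switch to B (1.4 → 5.9). Not NE.
(B, X): Player 1 can switch to A (0.2 → 5.5). Not NE.
(B, Y): Player 1 can switch to C (2.5 → 2.7). Not NE.
(B, Z): Player 2 can switch to X (0.2 → 5.9). Not NE.
(C, X): Player 1 can switch to A (2.4 → 5.5). Not NE.
(C, Y): Player 1 gets 2.7, best alternative 2.5; Player 2 gets 4.9, best alternative 4.1. No profitable deviation — NE.
(C, Z): Player 1 can switch to A (0.6 → 1.4). Not NE.

The pure Nash equilibria are (A, X); (C, Y).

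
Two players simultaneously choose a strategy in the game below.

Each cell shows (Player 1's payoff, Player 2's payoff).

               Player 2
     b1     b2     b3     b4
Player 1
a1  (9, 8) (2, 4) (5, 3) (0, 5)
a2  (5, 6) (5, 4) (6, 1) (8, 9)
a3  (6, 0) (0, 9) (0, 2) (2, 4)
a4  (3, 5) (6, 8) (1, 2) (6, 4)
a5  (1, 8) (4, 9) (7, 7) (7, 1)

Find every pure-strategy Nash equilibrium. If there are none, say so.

The pure Nash equilibria are (a1, b1), (a2, b4), (a4, b2).

Player 1 against b1: payoffs 9, 5, 6, 3, 1 → best response a1.
Player 1 against b2: payoffs 2, 5, 0, 6, 4 → best response a4.
Player 1 against b3: payoffs 5, 6, 0, 1, 7 → best response a5.
Player 1 against b4: payoffs 0, 8, 2, 6, 7 → best response a2.
Player 2 against a1: payoffs 8, 4, 3, 5 → best response b1.
Player 2 against a2: payoffs 6, 4, 1, 9 → best response b4.
Player 2 against a3: payoffs 0, 9, 2, 4 → best response b2.
Player 2 against a4: payoffs 5, 8, 2, 4 → best response b2.
Player 2 against a5: payoffs 8, 9, 7, 1 → best response b2.
Mutual best responses: (a1, b1); (a2, b4); (a4, b2).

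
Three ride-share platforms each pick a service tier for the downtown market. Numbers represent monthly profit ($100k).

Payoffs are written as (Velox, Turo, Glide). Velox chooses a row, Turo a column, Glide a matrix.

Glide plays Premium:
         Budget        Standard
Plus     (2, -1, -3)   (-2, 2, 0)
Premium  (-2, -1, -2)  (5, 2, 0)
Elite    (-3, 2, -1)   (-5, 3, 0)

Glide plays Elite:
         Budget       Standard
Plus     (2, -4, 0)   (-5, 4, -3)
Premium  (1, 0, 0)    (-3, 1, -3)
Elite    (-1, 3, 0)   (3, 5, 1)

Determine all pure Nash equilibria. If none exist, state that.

Pure-strategy Nash equilibria: (Premium, Standard, Premium); (Elite, Standard, Elite)

For each strategy profile, look for a profitable unilateral deviation.
(Plus, Budget, Premium): Turo can switch to Standard (-1 → 2). Not NE.
(Plus, Budget, Elite): Turo can switch to Standard (-4 → 4). Not NE.
(Plus, Standard, Premium): Velox can switch to Premium (-2 → 5). Not NE.
(Plus, Standard, Elite): Velox can switch to Premium (-5 → -3). Not NE.
(Premium, Budget, Premium): Velox can switch to Plus (-2 → 2). Not NE.
(Premium, Budget, Elite): Velox can switch to Plus (1 → 2). Not NE.
(Premium, Standard, Premium): Velox gets 5, best alternative -2; Turo gets 2, best alternative -1; Glide gets 0, best alternative -3. No profitable deviation — NE.
(Premium, Standard, Elite): Velox can switch to Elite (-3 → 3). Not NE.
(Elite, Budget, Premium): Velox can switch to Plus (-3 → 2). Not NE.
(Elite, Standard, Elite): Velox gets 3, best alternative -3; Turo gets 5, best alternative 3; Glide gets 1, best alternative 0. No profitable deviation — NE.
(The remaining 2 profiles each have a profitable deviation by the same check.)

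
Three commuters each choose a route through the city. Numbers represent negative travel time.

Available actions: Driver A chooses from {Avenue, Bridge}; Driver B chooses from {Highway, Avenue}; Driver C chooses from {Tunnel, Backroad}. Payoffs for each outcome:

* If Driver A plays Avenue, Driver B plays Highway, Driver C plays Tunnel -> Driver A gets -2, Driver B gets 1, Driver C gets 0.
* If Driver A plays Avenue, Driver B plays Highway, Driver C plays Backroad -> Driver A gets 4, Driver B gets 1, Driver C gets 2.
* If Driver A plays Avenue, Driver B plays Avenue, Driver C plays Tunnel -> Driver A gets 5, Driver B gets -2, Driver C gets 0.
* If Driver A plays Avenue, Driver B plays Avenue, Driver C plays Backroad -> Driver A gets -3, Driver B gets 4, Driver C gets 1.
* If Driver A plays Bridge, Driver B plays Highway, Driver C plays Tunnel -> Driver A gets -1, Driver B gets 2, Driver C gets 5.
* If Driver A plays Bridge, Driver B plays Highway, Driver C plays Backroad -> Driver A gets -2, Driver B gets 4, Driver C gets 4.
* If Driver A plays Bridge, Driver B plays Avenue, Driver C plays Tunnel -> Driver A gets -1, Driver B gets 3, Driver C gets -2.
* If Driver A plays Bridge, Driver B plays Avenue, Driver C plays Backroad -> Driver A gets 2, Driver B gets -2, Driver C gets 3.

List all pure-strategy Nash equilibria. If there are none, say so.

Check each profile: it is a Nash equilibrium iff no player can strictly gain by switching unilaterally.
(Avenue, Highway, Tunnel): Driver A can switch to Bridge (-2 → -1). Not NE.
(Avenue, Highway, Backroad): Driver B can switch to Avenue (1 → 4). Not NE.
(Avenue, Avenue, Tunnel): Driver B can switch to Highway (-2 → 1). Not NE.
(Avenue, Avenue, Backroad): Driver A can switch to Bridge (-3 → 2). Not NE.
(Bridge, Highway, Tunnel): Driver B can switch to Avenue (2 → 3). Not NE.
(Bridge, Highway, Backroad): Driver A can switch to Avenue (-2 → 4). Not NE.
(Bridge, Avenue, Tunnel): Driver A can switch to Avenue (-1 → 5). Not NE.
(Bridge, Avenue, Backroad): Driver B can switch to Highway (-2 → 4). Not NE.

This game has no pure Nash equilibrium.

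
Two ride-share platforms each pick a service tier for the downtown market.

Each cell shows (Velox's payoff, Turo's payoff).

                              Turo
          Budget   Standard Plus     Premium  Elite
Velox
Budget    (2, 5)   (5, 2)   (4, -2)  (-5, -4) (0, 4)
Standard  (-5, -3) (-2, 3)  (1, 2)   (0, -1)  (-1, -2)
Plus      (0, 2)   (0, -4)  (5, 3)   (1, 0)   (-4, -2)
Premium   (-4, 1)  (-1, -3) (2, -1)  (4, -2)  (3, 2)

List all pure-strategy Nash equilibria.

For each strategy profile, look for a profitable unilateral deviation.
(Budget, Budget): Velox gets 2, best alternative 0; Turo gets 5, best alternative 4. No profitable deviation — NE.
(Budget, Standard): Turo can switch to Budget (2 → 5). Not NE.
(Budget, Plus): Velox can switch to Plus (4 → 5). Not NE.
(Budget, Premium): Velox can switch to Standard (-5 → 0). Not NE.
(Budget, Elite): Velox can switch to Premium (0 → 3). Not NE.
(Standard, Budget): Velox can switch to Budget (-5 → 2). Not NE.
(Standard, Standard): Velox can switch to Budget (-2 → 5). Not NE.
(Standard, Plus): Velox can switch to Budget (1 → 4). Not NE.
(Standard, Premium): Velox can switch to Plus (0 → 1). Not NE.
(Standard, Elite): Velox can switch to Budget (-1 → 0). Not NE.
(Plus, Budget): Velox can switch to Budget (0 → 2). Not NE.
(Plus, Plus): Velox gets 5, best alternative 4; Turo gets 3, best alternative 2. No profitable deviation — NE.
(Premium, Elite): Velox gets 3, best alternative 0; Turo gets 2, best alternative 1. No profitable deviation — NE.
(The remaining 7 profiles each have a profitable deviation by the same check.)

Pure-strategy Nash equilibria: (Budget, Budget), (Plus, Plus), (Premium, Elite)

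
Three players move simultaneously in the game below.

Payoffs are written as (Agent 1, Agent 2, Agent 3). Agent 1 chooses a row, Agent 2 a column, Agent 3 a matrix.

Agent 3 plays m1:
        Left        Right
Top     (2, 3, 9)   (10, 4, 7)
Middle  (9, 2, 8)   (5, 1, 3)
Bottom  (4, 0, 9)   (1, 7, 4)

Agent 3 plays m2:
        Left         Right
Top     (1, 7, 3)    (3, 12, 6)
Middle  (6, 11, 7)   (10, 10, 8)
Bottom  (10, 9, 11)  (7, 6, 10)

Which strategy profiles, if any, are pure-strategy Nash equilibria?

(Top, Right, m1), (Middle, Left, m1), (Bottom, Left, m2)

(Top, Left, m1): Agent 1 can switch to Middle (2 → 9). Not NE.
(Top, Left, m2): Agent 1 can switch to Middle (1 → 6). Not NE.
(Top, Right, m1): Agent 1 gets 10, best alternative 5; Agent 2 gets 4, best alternative 3; Agent 3 gets 7, best alternative 6. No profitable deviation — NE.
(Top, Right, m2): Agent 1 can switch to Middle (3 → 10). Not NE.
(Middle, Left, m1): Agent 1 gets 9, best alternative 4; Agent 2 gets 2, best alternative 1; Agent 3 gets 8, best alternative 7. No profitable deviation — NE.
(Middle, Left, m2): Agent 1 can switch to Bottom (6 → 10). Not NE.
(Middle, Right, m1): Agent 1 can switch to Top (5 → 10). Not NE.
(Middle, Right, m2): Agent 2 can switch to Left (10 → 11). Not NE.
(Bottom, Left, m1): Agent 1 can switch to Middle (4 → 9). Not NE.
(Bottom, Left, m2): Agent 1 gets 10, best alternative 6; Agent 2 gets 9, best alternative 6; Agent 3 gets 11, best alternative 9. No profitable deviation — NE.
(Bottom, Right, m1): Agent 1 can switch to Top (1 → 10). Not NE.
(Bottom, Right, m2): Agent 1 can switch to Middle (7 → 10). Not NE.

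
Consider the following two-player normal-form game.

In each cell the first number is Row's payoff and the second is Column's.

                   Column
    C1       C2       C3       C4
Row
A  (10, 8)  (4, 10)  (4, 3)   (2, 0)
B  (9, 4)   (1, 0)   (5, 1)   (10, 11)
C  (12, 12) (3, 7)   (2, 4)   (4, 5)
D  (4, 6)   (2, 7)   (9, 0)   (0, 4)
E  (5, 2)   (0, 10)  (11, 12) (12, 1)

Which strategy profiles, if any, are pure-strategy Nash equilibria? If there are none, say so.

Pure-strategy Nash equilibria: (A, C2), (C, C1), (E, C3)

(A, C1): Row can switch to C (10 → 12). Not NE.
(A, C2): Row gets 4, best alternative 3; Column gets 10, best alternative 8. No profitable deviation — NE.
(A, C3): Row can switch to B (4 → 5). Not NE.
(A, C4): Row can switch to B (2 → 10). Not NE.
(B, C1): Row can switch to A (9 → 10). Not NE.
(B, C2): Row can switch to A (1 → 4). Not NE.
(B, C3): Row can switch to D (5 → 9). Not NE.
(C, C1): Row gets 12, best alternative 10; Column gets 12, best alternative 7. No profitable deviation — NE.
(E, C3): Row gets 11, best alternative 9; Column gets 12, best alternative 10. No profitable deviation — NE.
(The remaining 11 profiles each have a profitable deviation by the same check.)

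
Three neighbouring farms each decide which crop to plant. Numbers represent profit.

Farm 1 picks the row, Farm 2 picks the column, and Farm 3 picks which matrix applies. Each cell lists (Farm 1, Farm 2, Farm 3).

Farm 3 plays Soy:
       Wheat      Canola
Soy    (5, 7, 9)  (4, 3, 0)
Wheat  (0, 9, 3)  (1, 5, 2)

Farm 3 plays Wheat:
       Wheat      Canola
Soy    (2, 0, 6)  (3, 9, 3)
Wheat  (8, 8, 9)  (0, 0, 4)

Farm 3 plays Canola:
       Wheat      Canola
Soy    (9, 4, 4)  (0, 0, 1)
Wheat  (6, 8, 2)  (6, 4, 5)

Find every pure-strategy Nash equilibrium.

Pure-strategy Nash equilibria: (Soy, Wheat, Soy); (Soy, Canola, Wheat); (Wheat, Wheat, Wheat)

(Soy, Wheat, Soy): Farm 1 gets 5, best alternative 0; Farm 2 gets 7, best alternative 3; Farm 3 gets 9, best alternative 6. No profitable deviation — NE.
(Soy, Wheat, Wheat): Farm 1 can switch to Wheat (2 → 8). Not NE.
(Soy, Wheat, Canola): Farm 3 can switch to Soy (4 → 9). Not NE.
(Soy, Canola, Soy): Farm 2 can switch to Wheat (3 → 7). Not NE.
(Soy, Canola, Wheat): Farm 1 gets 3, best alternative 0; Farm 2 gets 9, best alternative 0; Farm 3 gets 3, best alternative 1. No profitable deviation — NE.
(Soy, Canola, Canola): Farm 1 can switch to Wheat (0 → 6). Not NE.
(Wheat, Wheat, Soy): Farm 1 can switch to Soy (0 → 5). Not NE.
(Wheat, Wheat, Wheat): Farm 1 gets 8, best alternative 2; Farm 2 gets 8, best alternative 0; Farm 3 gets 9, best alternative 3. No profitable deviation — NE.
(Wheat, Wheat, Canola): Farm 1 can switch to Soy (6 → 9). Not NE.
(Wheat, Canola, Soy): Farm 1 can switch to Soy (1 → 4). Not NE.
(Wheat, Canola, Wheat): Farm 1 can switch to Soy (0 → 3). Not NE.
(Wheat, Canola, Canola): Farm 2 can switch to Wheat (4 → 8). Not NE.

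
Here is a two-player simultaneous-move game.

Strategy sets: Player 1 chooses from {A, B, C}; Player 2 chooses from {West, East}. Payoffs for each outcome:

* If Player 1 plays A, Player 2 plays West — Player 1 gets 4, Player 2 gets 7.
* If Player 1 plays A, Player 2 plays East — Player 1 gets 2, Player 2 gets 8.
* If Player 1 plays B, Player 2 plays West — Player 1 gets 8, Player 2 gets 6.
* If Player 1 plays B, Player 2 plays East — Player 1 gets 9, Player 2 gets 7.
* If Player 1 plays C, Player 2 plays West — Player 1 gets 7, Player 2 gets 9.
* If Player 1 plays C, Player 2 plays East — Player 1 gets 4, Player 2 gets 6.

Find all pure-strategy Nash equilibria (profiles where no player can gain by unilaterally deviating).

Pure NE: (B, East)

(A, West): Player 1 can switch to B (4 → 8). Not NE.
(A, East): Player 1 can switch to B (2 → 9). Not NE.
(B, West): Player 2 can switch to East (6 → 7). Not NE.
(B, East): Player 1 gets 9, best alternative 4; Player 2 gets 7, best alternative 6. No profitable deviation — NE.
(C, West): Player 1 can switch to B (7 → 8). Not NE.
(C, East): Player 1 can switch to B (4 → 9). Not NE.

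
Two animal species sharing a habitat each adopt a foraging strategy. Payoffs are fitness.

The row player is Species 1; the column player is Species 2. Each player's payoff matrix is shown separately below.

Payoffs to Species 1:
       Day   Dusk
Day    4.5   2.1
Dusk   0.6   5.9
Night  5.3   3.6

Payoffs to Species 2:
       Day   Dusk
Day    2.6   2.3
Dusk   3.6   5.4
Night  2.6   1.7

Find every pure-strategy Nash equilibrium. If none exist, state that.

The pure Nash equilibria are (Dusk, Dusk); (Night, Day).

(Day, Day): Species 1 can switch to Night (4.5 → 5.3). Not NE.
(Day, Dusk): Species 1 can switch to Dusk (2.1 → 5.9). Not NE.
(Dusk, Day): Species 1 can switch to Day (0.6 → 4.5). Not NE.
(Dusk, Dusk): Species 1 gets 5.9, best alternative 3.6; Species 2 gets 5.4, best alternative 3.6. No profitable deviation — NE.
(Night, Day): Species 1 gets 5.3, best alternative 4.5; Species 2 gets 2.6, best alternative 1.7. No profitable deviation — NE.
(Night, Dusk): Species 1 can switch to Dusk (3.6 → 5.9). Not NE.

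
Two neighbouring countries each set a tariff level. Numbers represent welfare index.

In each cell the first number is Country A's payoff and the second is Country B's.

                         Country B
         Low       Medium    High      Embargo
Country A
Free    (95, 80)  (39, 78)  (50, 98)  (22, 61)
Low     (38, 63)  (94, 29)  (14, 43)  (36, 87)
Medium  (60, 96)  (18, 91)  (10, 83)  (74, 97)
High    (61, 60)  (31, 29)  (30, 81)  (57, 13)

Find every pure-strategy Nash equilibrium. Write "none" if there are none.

Check each profile: it is a Nash equilibrium iff no player can strictly gain by switching unilaterally.
(Free, Low): Country B can switch to High (80 → 98). Not NE.
(Free, Medium): Country A can switch to Low (39 → 94). Not NE.
(Free, High): Country A gets 50, best alternative 30; Country B gets 98, best alternative 80. No profitable deviation — NE.
(Free, Embargo): Country A can switch to Low (22 → 36). Not NE.
(Low, Low): Country A can switch to Free (38 → 95). Not NE.
(Low, Medium): Country B can switch to Low (29 → 63). Not NE.
(Low, High): Country A can switch to Free (14 → 50). Not NE.
(Medium, Embargo): Country A gets 74, best alternative 57; Country B gets 97, best alternative 96. No profitable deviation — NE.
(The remaining 8 profiles each have a profitable deviation by the same check.)

The pure Nash equilibria are (Free, High), (Medium, Embargo).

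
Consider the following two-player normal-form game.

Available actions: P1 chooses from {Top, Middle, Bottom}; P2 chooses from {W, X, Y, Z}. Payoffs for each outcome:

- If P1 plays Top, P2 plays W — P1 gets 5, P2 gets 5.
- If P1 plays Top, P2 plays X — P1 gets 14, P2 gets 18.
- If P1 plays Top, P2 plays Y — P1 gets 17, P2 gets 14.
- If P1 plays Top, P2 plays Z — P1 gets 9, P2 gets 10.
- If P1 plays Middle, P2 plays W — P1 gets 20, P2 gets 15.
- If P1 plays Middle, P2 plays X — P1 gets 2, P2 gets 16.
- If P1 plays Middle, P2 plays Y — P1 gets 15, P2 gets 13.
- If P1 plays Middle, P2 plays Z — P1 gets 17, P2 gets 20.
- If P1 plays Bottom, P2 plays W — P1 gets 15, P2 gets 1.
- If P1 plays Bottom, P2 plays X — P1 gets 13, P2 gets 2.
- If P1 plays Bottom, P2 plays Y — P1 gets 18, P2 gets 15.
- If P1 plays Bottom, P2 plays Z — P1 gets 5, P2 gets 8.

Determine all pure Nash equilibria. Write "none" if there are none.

For each player, find the best response to each opponent profile; mutual best responses are the pure NE.
P1 against W: payoffs 5, 20, 15 → best response Middle.
P1 against X: payoffs 14, 2, 13 → best response Top.
P1 against Y: payoffs 17, 15, 18 → best response Bottom.
P1 against Z: payoffs 9, 17, 5 → best response Middle.
P2 against Top: payoffs 5, 18, 14, 10 → best response X.
P2 against Middle: payoffs 15, 16, 13, 20 → best response Z.
P2 against Bottom: payoffs 1, 2, 15, 8 → best response Y.
Mutual best responses: (Top, X); (Middle, Z); (Bottom, Y).

Pure-strategy Nash equilibria: (Top, X), (Middle, Z), (Bottom, Y)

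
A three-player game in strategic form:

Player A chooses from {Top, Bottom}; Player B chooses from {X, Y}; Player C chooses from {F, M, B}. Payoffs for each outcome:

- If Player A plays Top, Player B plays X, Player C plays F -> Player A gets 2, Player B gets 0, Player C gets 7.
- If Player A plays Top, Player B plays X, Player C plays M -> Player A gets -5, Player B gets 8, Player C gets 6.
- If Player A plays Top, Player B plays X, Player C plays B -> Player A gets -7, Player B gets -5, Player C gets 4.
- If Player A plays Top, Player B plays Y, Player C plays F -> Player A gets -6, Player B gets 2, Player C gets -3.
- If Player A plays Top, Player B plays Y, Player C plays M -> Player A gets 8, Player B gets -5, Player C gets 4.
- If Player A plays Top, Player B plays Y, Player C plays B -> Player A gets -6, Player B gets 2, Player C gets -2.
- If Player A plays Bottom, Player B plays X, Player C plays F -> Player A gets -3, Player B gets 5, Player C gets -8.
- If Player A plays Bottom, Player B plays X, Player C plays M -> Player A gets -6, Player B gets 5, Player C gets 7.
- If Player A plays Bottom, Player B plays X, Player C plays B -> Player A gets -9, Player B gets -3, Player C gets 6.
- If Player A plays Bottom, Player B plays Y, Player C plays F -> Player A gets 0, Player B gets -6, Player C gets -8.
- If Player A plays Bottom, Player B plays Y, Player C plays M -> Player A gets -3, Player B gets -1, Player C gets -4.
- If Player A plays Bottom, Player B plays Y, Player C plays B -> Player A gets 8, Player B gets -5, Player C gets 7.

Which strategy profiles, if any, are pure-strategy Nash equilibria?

There is no pure-strategy Nash equilibrium.

(Top, X, F): Player B can switch to Y (0 → 2). Not NE.
(Top, X, M): Player C can switch to F (6 → 7). Not NE.
(Top, X, B): Player B can switch to Y (-5 → 2). Not NE.
(Top, Y, F): Player A can switch to Bottom (-6 → 0). Not NE.
(Top, Y, M): Player B can switch to X (-5 → 8). Not NE.
(Top, Y, B): Player A can switch to Bottom (-6 → 8). Not NE.
(Bottom, X, F): Player A can switch to Top (-3 → 2). Not NE.
(Bottom, X, M): Player A can switch to Top (-6 → -5). Not NE.
(The remaining 4 profiles each have a profitable deviation by the same check.)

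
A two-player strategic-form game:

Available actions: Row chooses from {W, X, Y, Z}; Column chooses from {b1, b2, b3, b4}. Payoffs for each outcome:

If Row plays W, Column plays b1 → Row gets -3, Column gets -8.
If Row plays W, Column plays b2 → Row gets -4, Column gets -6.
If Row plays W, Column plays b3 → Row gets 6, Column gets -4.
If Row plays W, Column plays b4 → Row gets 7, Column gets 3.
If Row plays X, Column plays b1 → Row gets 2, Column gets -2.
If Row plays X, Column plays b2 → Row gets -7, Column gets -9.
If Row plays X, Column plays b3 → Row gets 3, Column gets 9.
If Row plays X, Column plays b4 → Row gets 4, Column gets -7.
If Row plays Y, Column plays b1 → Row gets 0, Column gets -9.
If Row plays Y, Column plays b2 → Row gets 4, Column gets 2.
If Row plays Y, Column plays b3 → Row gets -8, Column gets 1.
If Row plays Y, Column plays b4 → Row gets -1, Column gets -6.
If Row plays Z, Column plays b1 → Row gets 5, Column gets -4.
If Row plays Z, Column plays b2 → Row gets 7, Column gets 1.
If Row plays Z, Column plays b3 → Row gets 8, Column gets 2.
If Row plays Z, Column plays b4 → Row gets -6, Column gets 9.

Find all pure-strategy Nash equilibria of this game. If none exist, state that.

(W, b1): Row can switch to X (-3 → 2). Not NE.
(W, b2): Row can switch to Y (-4 → 4). Not NE.
(W, b3): Row can switch to Z (6 → 8). Not NE.
(W, b4): Row gets 7, best alternative 4; Column gets 3, best alternative -4. No profitable deviation — NE.
(X, b1): Row can switch to Z (2 → 5). Not NE.
(X, b2): Row can switch to W (-7 → -4). Not NE.
(X, b3): Row can switch to W (3 → 6). Not NE.
(X, b4): Row can switch to W (4 → 7). Not NE.
(Y, b1): Row can switch to X (0 → 2). Not NE.
(Y, b2): Row can switch to Z (4 → 7). Not NE.
(Y, b3): Row can switch to W (-8 → 6). Not NE.
(Y, b4): Row can switch to W (-1 → 7). Not NE.
(Z, b1): Column can switch to b2 (-4 → 1). Not NE.
(The remaining 3 profiles each have a profitable deviation by the same check.)

(W, b4)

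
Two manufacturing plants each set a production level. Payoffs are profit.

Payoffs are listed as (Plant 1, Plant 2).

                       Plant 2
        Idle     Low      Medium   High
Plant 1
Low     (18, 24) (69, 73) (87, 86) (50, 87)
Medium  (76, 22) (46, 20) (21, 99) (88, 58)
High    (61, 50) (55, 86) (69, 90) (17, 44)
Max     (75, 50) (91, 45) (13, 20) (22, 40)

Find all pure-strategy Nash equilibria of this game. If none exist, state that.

(Low, Idle): Plant 1 can switch to Medium (18 → 76). Not NE.
(Low, Low): Plant 1 can switch to Max (69 → 91). Not NE.
(Low, Medium): Plant 2 can switch to High (86 → 87). Not NE.
(Low, High): Plant 1 can switch to Medium (50 → 88). Not NE.
(Medium, Idle): Plant 2 can switch to Medium (22 → 99). Not NE.
(Medium, Low): Plant 1 can switch to Low (46 → 69). Not NE.
(Medium, Medium): Plant 1 can switch to Low (21 → 87). Not NE.
(Medium, High): Plant 2 can switch to Medium (58 → 99). Not NE.
(The remaining 8 profiles each have a profitable deviation by the same check.)

There is no pure-strategy Nash equilibrium.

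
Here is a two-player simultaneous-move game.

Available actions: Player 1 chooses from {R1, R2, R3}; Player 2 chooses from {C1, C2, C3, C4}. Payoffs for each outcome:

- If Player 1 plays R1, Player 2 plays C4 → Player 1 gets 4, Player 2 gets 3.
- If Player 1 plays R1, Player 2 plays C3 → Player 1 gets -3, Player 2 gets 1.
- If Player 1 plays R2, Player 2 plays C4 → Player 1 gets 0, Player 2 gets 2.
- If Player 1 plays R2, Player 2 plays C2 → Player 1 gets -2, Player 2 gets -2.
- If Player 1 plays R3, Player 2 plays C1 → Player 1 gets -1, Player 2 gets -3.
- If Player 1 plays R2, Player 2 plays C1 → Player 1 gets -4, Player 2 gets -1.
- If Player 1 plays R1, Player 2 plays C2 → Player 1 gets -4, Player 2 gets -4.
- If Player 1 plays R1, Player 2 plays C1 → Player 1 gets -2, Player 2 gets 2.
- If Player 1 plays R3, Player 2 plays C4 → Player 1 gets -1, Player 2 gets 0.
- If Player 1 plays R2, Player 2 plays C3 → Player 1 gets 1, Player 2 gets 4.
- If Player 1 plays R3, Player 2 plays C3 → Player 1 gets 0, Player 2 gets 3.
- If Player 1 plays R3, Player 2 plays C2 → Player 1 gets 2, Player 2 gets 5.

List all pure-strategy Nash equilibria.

For each player, find the best response to each opponent profile; mutual best responses are the pure NE.
Player 1 against C1: payoffs -2, -4, -1 → best response R3.
Player 1 against C2: payoffs -4, -2, 2 → best response R3.
Player 1 against C3: payoffs -3, 1, 0 → best response R2.
Player 1 against C4: payoffs 4, 0, -1 → best response R1.
Player 2 against R1: payoffs 2, -4, 1, 3 → best response C4.
Player 2 against R2: payoffs -1, -2, 4, 2 → best response C3.
Player 2 against R3: payoffs -3, 5, 3, 0 → best response C2.
Mutual best responses: (R1, C4); (R2, C3); (R3, C2).

Pure-strategy Nash equilibria: (R1, C4), (R2, C3), (R3, C2)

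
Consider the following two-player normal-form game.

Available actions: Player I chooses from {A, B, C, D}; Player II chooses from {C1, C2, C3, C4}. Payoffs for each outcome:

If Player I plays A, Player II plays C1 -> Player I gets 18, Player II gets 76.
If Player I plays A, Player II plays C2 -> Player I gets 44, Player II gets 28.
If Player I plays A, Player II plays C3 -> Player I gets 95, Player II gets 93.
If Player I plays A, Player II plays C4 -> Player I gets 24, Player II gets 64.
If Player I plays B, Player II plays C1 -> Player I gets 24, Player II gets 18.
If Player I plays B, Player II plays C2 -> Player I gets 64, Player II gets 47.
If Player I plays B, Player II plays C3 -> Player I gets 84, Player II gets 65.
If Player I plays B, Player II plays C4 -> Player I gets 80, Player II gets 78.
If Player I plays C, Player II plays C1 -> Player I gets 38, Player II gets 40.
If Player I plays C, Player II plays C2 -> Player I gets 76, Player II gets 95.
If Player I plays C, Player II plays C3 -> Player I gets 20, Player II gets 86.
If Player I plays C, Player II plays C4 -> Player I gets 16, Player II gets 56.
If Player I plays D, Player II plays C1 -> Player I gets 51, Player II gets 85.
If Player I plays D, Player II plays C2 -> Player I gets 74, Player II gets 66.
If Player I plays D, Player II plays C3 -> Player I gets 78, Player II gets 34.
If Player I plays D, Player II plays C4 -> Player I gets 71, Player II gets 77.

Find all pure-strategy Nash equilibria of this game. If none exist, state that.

Pure-strategy Nash equilibria: (A, C3) and (B, C4) and (C, C2) and (D, C1)

Player I against C1: payoffs 18, 24, 38, 51 → best response D.
Player I against C2: payoffs 44, 64, 76, 74 → best response C.
Player I against C3: payoffs 95, 84, 20, 78 → best response A.
Player I against C4: payoffs 24, 80, 16, 71 → best response B.
Player II against A: payoffs 76, 28, 93, 64 → best response C3.
Player II against B: payoffs 18, 47, 65, 78 → best response C4.
Player II against C: payoffs 40, 95, 86, 56 → best response C2.
Player II against D: payoffs 85, 66, 34, 77 → best response C1.
Mutual best responses: (A, C3); (B, C4); (C, C2); (D, C1).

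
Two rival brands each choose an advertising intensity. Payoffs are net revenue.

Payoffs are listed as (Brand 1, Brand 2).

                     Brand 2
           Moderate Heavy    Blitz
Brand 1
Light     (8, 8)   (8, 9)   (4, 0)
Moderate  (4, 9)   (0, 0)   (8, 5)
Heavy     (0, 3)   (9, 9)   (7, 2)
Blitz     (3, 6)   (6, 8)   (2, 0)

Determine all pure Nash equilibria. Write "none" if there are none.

(Light, Moderate): Brand 2 can switch to Heavy (8 → 9). Not NE.
(Light, Heavy): Brand 1 can switch to Heavy (8 → 9). Not NE.
(Light, Blitz): Brand 1 can switch to Moderate (4 → 8). Not NE.
(Moderate, Moderate): Brand 1 can switch to Light (4 → 8). Not NE.
(Moderate, Heavy): Brand 1 can switch to Light (0 → 8). Not NE.
(Moderate, Blitz): Brand 2 can switch to Moderate (5 → 9). Not NE.
(Heavy, Heavy): Brand 1 gets 9, best alternative 8; Brand 2 gets 9, best alternative 3. No profitable deviation — NE.
(The remaining 5 profiles each have a profitable deviation by the same check.)

Pure NE: (Heavy, Heavy)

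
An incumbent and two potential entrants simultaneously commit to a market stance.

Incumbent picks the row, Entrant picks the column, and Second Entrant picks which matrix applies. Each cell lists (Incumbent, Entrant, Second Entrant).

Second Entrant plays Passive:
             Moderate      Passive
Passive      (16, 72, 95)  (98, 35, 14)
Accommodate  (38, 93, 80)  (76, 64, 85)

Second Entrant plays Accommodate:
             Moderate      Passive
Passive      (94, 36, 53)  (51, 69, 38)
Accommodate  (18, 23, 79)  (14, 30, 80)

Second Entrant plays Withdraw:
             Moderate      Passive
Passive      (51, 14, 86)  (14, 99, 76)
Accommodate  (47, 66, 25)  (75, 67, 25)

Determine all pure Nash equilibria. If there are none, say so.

(Accommodate, Moderate, Passive)

(Passive, Moderate, Passive): Incumbent can switch to Accommodate (16 → 38). Not NE.
(Passive, Moderate, Accommodate): Entrant can switch to Passive (36 → 69). Not NE.
(Passive, Moderate, Withdraw): Entrant can switch to Passive (14 → 99). Not NE.
(Passive, Passive, Passive): Entrant can switch to Moderate (35 → 72). Not NE.
(Passive, Passive, Accommodate): Second Entrant can switch to Withdraw (38 → 76). Not NE.
(Passive, Passive, Withdraw): Incumbent can switch to Accommodate (14 → 75). Not NE.
(Accommodate, Moderate, Passive): Incumbent gets 38, best alternative 16; Entrant gets 93, best alternative 64; Second Entrant gets 80, best alternative 79. No profitable deviation — NE.
(Accommodate, Moderate, Accommodate): Incumbent can switch to Passive (18 → 94). Not NE.
(Accommodate, Moderate, Withdraw): Incumbent can switch to Passive (47 → 51). Not NE.
(Accommodate, Passive, Passive): Incumbent can switch to Passive (76 → 98). Not NE.
(Accommodate, Passive, Accommodate): Incumbent can switch to Passive (14 → 51). Not NE.
(Accommodate, Passive, Withdraw): Second Entrant can switch to Passive (25 → 85). Not NE.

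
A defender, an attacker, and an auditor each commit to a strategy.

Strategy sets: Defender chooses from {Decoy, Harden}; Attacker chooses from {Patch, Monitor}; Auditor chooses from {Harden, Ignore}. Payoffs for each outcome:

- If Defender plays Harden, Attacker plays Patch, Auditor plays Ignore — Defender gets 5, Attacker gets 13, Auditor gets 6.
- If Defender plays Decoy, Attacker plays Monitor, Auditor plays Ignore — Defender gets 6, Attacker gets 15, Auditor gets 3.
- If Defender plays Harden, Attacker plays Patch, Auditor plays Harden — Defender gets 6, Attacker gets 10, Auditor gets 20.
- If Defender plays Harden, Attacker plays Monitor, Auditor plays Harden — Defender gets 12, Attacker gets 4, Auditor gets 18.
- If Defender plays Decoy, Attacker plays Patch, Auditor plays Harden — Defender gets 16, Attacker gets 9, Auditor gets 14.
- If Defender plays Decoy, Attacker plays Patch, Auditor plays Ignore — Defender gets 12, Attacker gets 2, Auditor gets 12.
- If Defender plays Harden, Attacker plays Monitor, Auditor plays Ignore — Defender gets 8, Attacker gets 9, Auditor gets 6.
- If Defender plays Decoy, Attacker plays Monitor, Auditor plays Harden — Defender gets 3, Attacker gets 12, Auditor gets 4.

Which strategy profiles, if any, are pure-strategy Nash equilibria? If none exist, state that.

No pure-strategy Nash equilibrium.

Defender against (Patch, Harden): payoffs 16, 6 → best response Decoy.
Defender against (Patch, Ignore): payoffs 12, 5 → best response Decoy.
Defender against (Monitor, Harden): payoffs 3, 12 → best response Harden.
Defender against (Monitor, Ignore): payoffs 6, 8 → best response Harden.
Attacker against (Decoy, Harden): payoffs 9, 12 → best response Monitor.
Attacker against (Decoy, Ignore): payoffs 2, 15 → best response Monitor.
Attacker against (Harden, Harden): payoffs 10, 4 → best response Patch.
Attacker against (Harden, Ignore): payoffs 13, 9 → best response Patch.
Auditor against (Decoy, Patch): payoffs 14, 12 → best response Harden.
Auditor against (Decoy, Monitor): payoffs 4, 3 → best response Harden.
Auditor against (Harden, Patch): payoffs 20, 6 → best response Harden.
Auditor against (Harden, Monitor): payoffs 18, 6 → best response Harden.
No profile is a mutual best response for all players.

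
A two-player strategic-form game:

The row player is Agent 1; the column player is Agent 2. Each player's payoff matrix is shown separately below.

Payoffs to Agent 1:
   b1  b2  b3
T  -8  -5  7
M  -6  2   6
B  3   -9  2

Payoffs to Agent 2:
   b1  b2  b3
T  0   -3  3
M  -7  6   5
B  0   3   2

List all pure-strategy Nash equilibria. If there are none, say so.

For each player, find the best response to each opponent profile; mutual best responses are the pure NE.
Agent 1 against b1: payoffs -8, -6, 3 → best response B.
Agent 1 against b2: payoffs -5, 2, -9 → best response M.
Agent 1 against b3: payoffs 7, 6, 2 → best response T.
Agent 2 against T: payoffs 0, -3, 3 → best response b3.
Agent 2 against M: payoffs -7, 6, 5 → best response b2.
Agent 2 against B: payoffs 0, 3, 2 → best response b2.
Mutual best responses: (T, b3); (M, b2).

Pure-strategy Nash equilibria: (T, b3), (M, b2)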